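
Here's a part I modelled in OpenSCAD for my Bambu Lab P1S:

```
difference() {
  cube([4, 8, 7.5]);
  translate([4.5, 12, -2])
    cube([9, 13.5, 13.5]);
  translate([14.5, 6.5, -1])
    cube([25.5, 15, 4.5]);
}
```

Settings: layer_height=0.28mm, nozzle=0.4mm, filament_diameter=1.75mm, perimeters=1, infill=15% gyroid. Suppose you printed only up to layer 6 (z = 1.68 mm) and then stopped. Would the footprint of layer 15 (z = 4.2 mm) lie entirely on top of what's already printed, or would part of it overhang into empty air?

Compare the two slices. At z = 1.68: the cube is present — its section is the full 4×8 rectangle (area 32.00 mm²); the 9×13.5 cube at (4.5, 12) contributes its full rectangle (area 121.50 mm²); the cube at (14.5, 6.5) is present — its section is the full 25.5×15 rectangle (area 382.50 mm²); Subtracting the remaining from the first: starting from the 4×8 cube (32.00 mm²), the 9×13.5 cube at (4.5, 12) misses the remaining region (no effect); the 25.5×15 cube at (14.5, 6.5) misses the remaining region (no effect) — area = 32.00 mm². At z = 4.2: the cube (footprint 4×8) is included at this height (area 32.00 mm²); the cube at (4.5, 12) is present — its section is the full 9×13.5 rectangle (area 121.50 mm²); the cube at (14.5, 6.5) is absent (z outside [-1, 3.5]); After the difference (first − rest): starting from the 4×8 cube (32.00 mm²), the 9×13.5 cube at (4.5, 12) misses the remaining region (no effect) — area = 32.00 mm². Checking containment: the cross-section at z = 4.2 is a subset of the cross-section at z = 1.68.

entirely on top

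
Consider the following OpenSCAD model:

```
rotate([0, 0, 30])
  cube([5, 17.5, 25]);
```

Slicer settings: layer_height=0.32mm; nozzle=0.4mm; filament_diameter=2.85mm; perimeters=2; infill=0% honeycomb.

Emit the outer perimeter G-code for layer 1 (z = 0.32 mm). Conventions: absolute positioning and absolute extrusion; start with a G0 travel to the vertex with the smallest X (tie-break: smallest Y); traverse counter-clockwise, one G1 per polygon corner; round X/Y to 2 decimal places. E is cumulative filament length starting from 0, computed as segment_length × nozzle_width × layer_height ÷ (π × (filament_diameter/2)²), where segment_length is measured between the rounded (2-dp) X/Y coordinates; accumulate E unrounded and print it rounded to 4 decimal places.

G0 X-8.75 Y15.16 Z0.32
G1 X0.00 Y0.00 E0.3512
G1 X4.33 Y2.50 E0.4515
G1 X-4.42 Y17.66 E0.8027
G1 X-8.75 Y15.16 E0.9031

At z = 0.32 mm: the 5×17.5 cube contributes its full rectangle; (rotated 30° about Z; rotation is an isometry so areas/perimeters/island counts are preserved). The outline is a single polygon with 4 vertices. Extrusion per mm of travel: 0.4 × 0.32 / (π × 1.425²) = 0.020065. Accumulating E over each segment gives final E = 0.9031.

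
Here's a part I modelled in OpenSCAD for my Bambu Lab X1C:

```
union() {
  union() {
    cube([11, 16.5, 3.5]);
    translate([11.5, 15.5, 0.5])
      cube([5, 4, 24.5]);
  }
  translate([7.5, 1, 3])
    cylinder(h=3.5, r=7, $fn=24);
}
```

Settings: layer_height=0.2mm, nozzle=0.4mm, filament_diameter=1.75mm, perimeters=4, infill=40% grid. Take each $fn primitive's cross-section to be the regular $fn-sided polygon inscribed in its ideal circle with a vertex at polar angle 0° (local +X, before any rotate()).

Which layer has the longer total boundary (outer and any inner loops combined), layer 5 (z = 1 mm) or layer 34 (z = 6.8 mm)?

layer 5 (z = 1 mm)

Layer 5 (z = 1): the cube (footprint 11×16.5) is included at this height (perimeter 55.00 mm); the cube at (11.5, 15.5) (footprint 5×4) is included at this height (perimeter 18.00 mm); Taking the union: the 2 present regions are separate (no shared area or edge), so areas and boundary lengths simply add and each stays a separate island — boundary = 73.00 mm; the cylinder at (7.5, 1) is not intersected at this z (z outside [3, 6.5]); Taking the union: only that combined region is present, so the union is just that shape — boundary = 73.00 mm. So its perimeter = 73.00 mm. Layer 34 (z = 6.8): the cube is not intersected at this z (z outside [0, 3.5]); the cube at (11.5, 15.5) (footprint 5×4) is included at this height (perimeter 18.00 mm); Taking the union: only the 5×4 cube at (11.5, 15.5) is present, so the union is just that shape — boundary = 18.00 mm; the cylinder at (7.5, 1) is absent (z outside [3, 6.5]); Combining (union): only the result so far is present, so the union is just that shape — boundary = 18.00 mm. So its perimeter = 18.00 mm. Layer 5 is larger (73.00 vs 18.00 mm).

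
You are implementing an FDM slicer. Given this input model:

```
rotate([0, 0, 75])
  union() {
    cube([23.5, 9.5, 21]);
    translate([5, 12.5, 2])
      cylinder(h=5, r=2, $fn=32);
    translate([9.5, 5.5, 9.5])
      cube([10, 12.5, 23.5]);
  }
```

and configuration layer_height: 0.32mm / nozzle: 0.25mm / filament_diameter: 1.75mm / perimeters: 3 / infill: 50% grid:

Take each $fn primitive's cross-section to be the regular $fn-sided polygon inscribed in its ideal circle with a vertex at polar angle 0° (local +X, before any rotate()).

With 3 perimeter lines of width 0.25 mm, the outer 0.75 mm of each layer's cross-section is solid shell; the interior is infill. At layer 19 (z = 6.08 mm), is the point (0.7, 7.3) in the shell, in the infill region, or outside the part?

At z = 6.08 mm: the cube is present — its section is the full 23.5×9.5 rectangle; the r=2 cylinder at (5, 12.5) contributes a regular 32-gon of circumradius 2; the cube at (9.5, 5.5) is not intersected at this z (z outside [9.5, 33]); Combining (union): the 2 present regions are separate (no shared area or edge), so areas and boundary lengths simply add and each stays a separate island — 2 connected regions; (rotated 75° about Z; rotation is an isometry so areas/perimeters/island counts are preserved). Overall, the cross-section has 2 separate islands. Undo the 75° rotation: the query point maps to (7.232, 1.213) in the un-rotated model frame. The nearest boundary edge runs (23.50, 0.00)→(0.00, 0.00); distance from the point to it = 1.21 mm. (Shell/infill is judged within the island containing the point — the largest one.) The point is inside the cross-section and 1.21 mm from the nearest boundary — more than the 0.75 mm shell width (3 × 0.25), so it's in the infill interior.

infill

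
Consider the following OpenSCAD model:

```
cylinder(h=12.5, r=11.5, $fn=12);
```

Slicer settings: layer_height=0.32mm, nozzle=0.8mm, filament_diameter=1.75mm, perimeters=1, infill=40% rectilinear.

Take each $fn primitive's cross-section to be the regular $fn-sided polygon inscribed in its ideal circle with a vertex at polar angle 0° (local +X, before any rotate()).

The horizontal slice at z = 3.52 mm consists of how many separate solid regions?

1

At z = 3.52 mm: the cylinder: section is a regular 12-gon, circumradius r=11.5. The result has 1 disconnected region.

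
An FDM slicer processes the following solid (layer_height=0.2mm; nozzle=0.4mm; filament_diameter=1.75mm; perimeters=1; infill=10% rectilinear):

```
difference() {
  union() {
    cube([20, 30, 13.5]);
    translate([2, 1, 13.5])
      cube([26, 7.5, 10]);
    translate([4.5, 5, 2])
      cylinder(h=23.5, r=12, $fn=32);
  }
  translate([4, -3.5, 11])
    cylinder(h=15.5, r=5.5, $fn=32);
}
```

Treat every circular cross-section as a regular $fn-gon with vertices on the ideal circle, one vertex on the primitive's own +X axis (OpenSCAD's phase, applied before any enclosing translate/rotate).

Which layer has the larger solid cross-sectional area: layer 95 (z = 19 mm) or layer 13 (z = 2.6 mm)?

Layer 95 (z = 19): the cube is not intersected at this z (z outside [0, 13.5]); the cube at (2, 1) is present — its section is the full 26×7.5 rectangle (area 195.00 mm²); the cylinder at (4.5, 5): section is a regular 32-gon, circumradius r=12 (area = (32/2)·12.000²·sin(360°/32) = 449.49 mm²); Combining (union): the regions partially overlap — summed areas 644.49 mm² minus the doubly-counted overlap 106.94 mm² gives 537.55 mm² — area = 537.55 mm²; the r=5.5 cylinder at (4, -3.5) gives a regular 32-gon of circumradius 5.5 (constant along its height) (area = (32/2)·5.500²·sin(360°/32) = 94.42 mm²); Subtracting the remaining from the first: starting from that combined region (537.55 mm²), the r=5.5 cylinder at (4, -3.5) partially overlaps it — only the 79.54 mm² overlap (of its 94.42 mm²) is removed, clipping the outline — area = 458.01 mm². So its area = 458.01 mm². Layer 13 (z = 2.6): the cube is present — its section is the full 20×30 rectangle (area 600.00 mm²); the cube at (2, 1) does not reach this height (z outside [13.5, 23.5]); the r=12 cylinder at (4.5, 5) contributes a regular 32-gon of circumradius 12 (area = (32/2)·12.000²·sin(360°/32) = 449.49 mm²); Taking the union: the regions partially overlap — summed areas 1049.49 mm² minus the doubly-counted overlap 245.42 mm² gives 804.07 mm² — area = 804.07 mm²; the cylinder at (4, -3.5) is absent (z outside [11, 26.5]); After the difference (first − rest): none of the subtracted shapes is present at this height, so that combined region is unchanged — area = 804.07 mm². So its area = 804.07 mm². Layer 13 is larger (804.07 vs 458.01 mm²).

layer 13 (z = 2.6 mm)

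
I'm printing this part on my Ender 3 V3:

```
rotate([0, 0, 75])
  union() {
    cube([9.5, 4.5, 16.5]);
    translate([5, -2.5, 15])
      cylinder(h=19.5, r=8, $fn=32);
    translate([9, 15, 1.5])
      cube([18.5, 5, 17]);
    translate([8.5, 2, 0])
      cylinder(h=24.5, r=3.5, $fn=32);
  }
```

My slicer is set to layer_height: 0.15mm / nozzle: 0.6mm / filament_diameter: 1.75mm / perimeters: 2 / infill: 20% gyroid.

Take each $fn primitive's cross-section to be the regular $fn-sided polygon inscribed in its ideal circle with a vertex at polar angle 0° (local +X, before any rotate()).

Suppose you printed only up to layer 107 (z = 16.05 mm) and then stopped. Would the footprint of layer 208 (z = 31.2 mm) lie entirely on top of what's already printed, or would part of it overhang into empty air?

entirely on top

Compare the two slices. At z = 16.05: the 9.5×4.5 cube contributes its full rectangle (area 42.75 mm²); the cylinder at (5, -2.5): section is a regular 32-gon, circumradius r=8 (area = (32/2)·8.000²·sin(360°/32) = 199.77 mm²); the cube at (9, 15) (footprint 18.5×5) is included at this height (area 92.50 mm²); the r=3.5 cylinder at (8.5, 2) contributes a regular 32-gon of circumradius 3.5 (area = (32/2)·3.500²·sin(360°/32) = 38.24 mm²); Merging all regions: the regions partially overlap — summed areas 373.26 mm² minus the doubly-counted overlap 75.09 mm² gives 298.17 mm² — area = 298.17 mm²; (whole slice rotated 75° about Z — lengths, areas and connectivity unchanged). At z = 31.2: the cube does not reach this height (z outside [0, 16.5]); the r=8 cylinder at (5, -2.5) contributes a regular 32-gon of circumradius 8 (area = (32/2)·8.000²·sin(360°/32) = 199.77 mm²); the cube at (9, 15) is absent (z outside [1.5, 18.5]); the cylinder at (8.5, 2) is absent (z outside [0, 24.5]); Taking the union: only the r=8 cylinder at (5, -2.5) is present, so the union is just that shape — area = 199.77 mm²; (whole slice rotated 75° about Z — lengths, areas and connectivity unchanged). Checking containment: the cross-section at z = 31.2 is a subset of the cross-section at z = 16.05.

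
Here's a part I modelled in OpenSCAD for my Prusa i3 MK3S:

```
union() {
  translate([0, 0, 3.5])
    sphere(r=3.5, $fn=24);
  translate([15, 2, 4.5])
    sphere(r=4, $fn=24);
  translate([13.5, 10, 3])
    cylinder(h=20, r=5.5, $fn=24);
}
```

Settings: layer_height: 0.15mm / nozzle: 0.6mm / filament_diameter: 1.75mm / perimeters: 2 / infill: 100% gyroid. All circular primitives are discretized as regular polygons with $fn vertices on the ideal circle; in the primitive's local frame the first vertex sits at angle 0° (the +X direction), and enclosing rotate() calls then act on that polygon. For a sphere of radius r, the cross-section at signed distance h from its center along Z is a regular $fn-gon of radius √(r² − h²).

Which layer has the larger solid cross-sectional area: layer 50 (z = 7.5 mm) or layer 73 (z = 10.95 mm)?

layer 50 (z = 7.5 mm)

Layer 50 (z = 7.5): the sphere is not intersected at this z (|z−center|=4.000 > r=3.5); the r=4 sphere at (15, 2) contributes a regular 24-gon of circumradius √(4²−3²) = 2.646 (area = (24/2)·2.646²·sin(360°/24) = 21.74 mm²); the r=5.5 cylinder at (13.5, 10) gives a regular 24-gon of circumradius 5.5 (constant along its height) (area = (24/2)·5.500²·sin(360°/24) = 93.95 mm²); Merging all regions: the 2 present regions are separate (no shared area or edge), so areas and boundary lengths simply add and each stays a separate island — area = 115.69 mm². So its area = 115.69 mm². Layer 73 (z = 10.95): the sphere is not intersected at this z (|z−center|=7.450 > r=3.5); the sphere at (15, 2) is absent (|z−center|=6.450 > r=4); the r=5.5 cylinder at (13.5, 10) contributes a regular 24-gon of circumradius 5.5 (area = (24/2)·5.500²·sin(360°/24) = 93.95 mm²); Merging all regions: only the r=5.5 cylinder at (13.5, 10) is present, so the union is just that shape — area = 93.95 mm². So its area = 93.95 mm². Layer 50 is larger (115.69 vs 93.95 mm²).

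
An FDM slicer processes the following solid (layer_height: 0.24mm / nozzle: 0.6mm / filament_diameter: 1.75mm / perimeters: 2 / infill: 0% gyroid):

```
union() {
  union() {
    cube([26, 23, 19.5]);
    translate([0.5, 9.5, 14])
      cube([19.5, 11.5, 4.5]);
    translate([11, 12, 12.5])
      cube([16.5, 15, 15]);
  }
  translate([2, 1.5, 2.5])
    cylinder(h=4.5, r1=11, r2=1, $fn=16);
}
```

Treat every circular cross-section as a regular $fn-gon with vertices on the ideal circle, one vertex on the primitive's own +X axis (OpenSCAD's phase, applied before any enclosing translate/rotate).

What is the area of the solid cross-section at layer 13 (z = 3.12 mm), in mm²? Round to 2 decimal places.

774.53 mm²

At z = 3.12 mm: the cube (footprint 26×23) is included at this height (area 598.00 mm²); the cube at (0.5, 9.5) is absent (z outside [14, 18.5]); the cube at (11, 12) is not intersected at this z (z outside [12.5, 27.5]); Merging all regions: only the 26×23 cube is present, so the union is just that shape — area = 598.00 mm²; the cone at (2, 1.5) contributes a regular 16-gon of circumradius 9.622 (interpolated between r1=11 and r2=1 at t=0.138) (area = (16/2)·9.622²·sin(360°/16) = 283.45 mm²); Merging all regions: the regions partially overlap — summed areas 881.45 mm² minus the doubly-counted overlap 106.92 mm² gives 774.53 mm² — area = 774.53 mm². Overall, the cross-section is a single solid region. Net area = 774.53 mm².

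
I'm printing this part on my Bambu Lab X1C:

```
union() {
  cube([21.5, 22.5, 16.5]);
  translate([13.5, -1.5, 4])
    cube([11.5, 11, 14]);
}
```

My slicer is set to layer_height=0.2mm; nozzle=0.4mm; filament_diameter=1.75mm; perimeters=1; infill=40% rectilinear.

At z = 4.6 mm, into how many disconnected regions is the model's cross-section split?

1

At z = 4.6 mm: the cube (footprint 21.5×22.5) is included at this height; the 11.5×11 cube at (13.5, -1.5) contributes its full rectangle; Merging all regions: the regions partially overlap (shared area 76.00 mm²), so overlapping operands fuse into one piece — 1 connected region. The result has 1 disconnected region.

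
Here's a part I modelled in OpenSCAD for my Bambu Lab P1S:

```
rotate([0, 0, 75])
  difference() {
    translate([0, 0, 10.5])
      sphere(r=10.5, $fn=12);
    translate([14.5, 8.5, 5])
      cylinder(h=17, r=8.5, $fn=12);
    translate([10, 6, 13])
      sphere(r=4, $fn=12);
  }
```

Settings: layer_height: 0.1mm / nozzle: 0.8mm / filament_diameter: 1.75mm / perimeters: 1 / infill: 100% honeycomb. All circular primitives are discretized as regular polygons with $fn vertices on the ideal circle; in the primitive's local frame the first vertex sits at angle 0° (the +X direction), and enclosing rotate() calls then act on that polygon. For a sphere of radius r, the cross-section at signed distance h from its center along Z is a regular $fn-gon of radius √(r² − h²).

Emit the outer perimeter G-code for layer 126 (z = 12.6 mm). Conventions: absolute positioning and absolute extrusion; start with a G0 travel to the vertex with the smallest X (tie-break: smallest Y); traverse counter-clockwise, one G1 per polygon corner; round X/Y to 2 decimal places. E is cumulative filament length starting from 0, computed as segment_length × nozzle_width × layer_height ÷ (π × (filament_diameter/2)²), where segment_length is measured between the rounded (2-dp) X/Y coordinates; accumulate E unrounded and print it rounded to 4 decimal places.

G0 X-9.94 Y-2.66 Z12.60
G1 X-7.27 Y-7.27 E0.1772
G1 X-2.66 Y-9.94 E0.3544
G1 X2.66 Y-9.94 E0.5313
G1 X7.27 Y-7.27 E0.7085
G1 X9.94 Y-2.66 E0.8857
G1 X9.94 Y2.66 E1.0626
G1 X7.27 Y7.27 E1.2398
G1 X2.66 Y9.94 E1.4170
G1 X1.11 Y9.94 E1.4686
G1 X0.19 Y9.41 E1.5039
G1 X-0.39 Y8.40 E1.5426
G1 X-2.18 Y7.37 E1.6113
G1 X-4.24 Y7.37 E1.6798
G1 X-5.32 Y8.00 E1.7214
G1 X-6.03 Y8.00 E1.7450
G1 X-7.27 Y7.27 E1.7929
G1 X-9.94 Y2.66 E1.9701
G1 X-9.94 Y-2.66 E2.1470

At z = 12.6 mm: the r=10.5 sphere slices to a regular 12-gon of circumradius 10.288 (√(r²−h²) with h=2.1 from center); the r=8.5 cylinder at (14.5, 8.5) gives a regular 12-gon of circumradius 8.5 (constant along its height); the r=4 sphere at (10, 6) slices to a regular 12-gon of circumradius 3.980 (√(r²−h²) with h=0.4 from center); Taking the first minus the rest: starting from the r=10.5 sphere, the r=8.5 cylinder at (14.5, 8.5) partially overlaps it — only the 7.32 mm² overlap (of its 216.75 mm²) is removed, clipping the outline; the r=4 sphere at (10, 6) partially overlaps it — only the 3.04 mm² overlap (of its 47.52 mm²) is removed, clipping the outline — 1 connected region; (whole slice rotated 75° about Z — lengths, areas and connectivity unchanged). The outline is a single polygon with 18 vertices. Extrusion per mm of travel: 0.8 × 0.1 / (π × 0.875²) = 0.033260. Accumulating E over each segment gives final E = 2.1470.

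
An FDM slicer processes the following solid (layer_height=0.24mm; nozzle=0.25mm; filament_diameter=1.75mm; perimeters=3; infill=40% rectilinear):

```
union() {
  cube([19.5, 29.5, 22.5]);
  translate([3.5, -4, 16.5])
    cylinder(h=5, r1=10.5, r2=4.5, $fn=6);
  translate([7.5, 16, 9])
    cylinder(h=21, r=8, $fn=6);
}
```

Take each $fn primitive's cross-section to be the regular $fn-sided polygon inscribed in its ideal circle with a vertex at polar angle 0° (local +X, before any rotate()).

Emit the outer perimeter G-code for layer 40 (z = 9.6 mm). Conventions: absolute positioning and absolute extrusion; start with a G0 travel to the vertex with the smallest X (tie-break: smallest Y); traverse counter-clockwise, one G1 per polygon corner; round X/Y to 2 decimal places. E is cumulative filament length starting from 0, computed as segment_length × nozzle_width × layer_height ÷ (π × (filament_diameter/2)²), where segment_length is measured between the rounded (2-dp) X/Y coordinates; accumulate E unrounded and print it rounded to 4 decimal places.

G0 X-0.50 Y16.00 Z9.60
G1 X0.00 Y15.13 E0.0250
G1 X0.00 Y0.00 E0.4025
G1 X19.50 Y0.00 E0.8889
G1 X19.50 Y29.50 E1.6248
G1 X0.00 Y29.50 E2.1112
G1 X0.00 Y16.87 E2.4262
G1 X-0.50 Y16.00 E2.4513

At z = 9.6 mm: the cube is present — its section is the full 19.5×29.5 rectangle; the cone at (3.5, -4) is not intersected at this z (z outside [16.5, 21.5]); the cylinder at (7.5, 16): section is a regular 6-gon, circumradius r=8; Combining (union): the regions partially overlap (shared area 165.84 mm²), so overlapping operands fuse into one piece — 1 connected region. The outline is a single polygon with 7 vertices. Extrusion per mm of travel: 0.25 × 0.24 / (π × 0.875²) = 0.024945. Accumulating E over each segment gives final E = 2.4513.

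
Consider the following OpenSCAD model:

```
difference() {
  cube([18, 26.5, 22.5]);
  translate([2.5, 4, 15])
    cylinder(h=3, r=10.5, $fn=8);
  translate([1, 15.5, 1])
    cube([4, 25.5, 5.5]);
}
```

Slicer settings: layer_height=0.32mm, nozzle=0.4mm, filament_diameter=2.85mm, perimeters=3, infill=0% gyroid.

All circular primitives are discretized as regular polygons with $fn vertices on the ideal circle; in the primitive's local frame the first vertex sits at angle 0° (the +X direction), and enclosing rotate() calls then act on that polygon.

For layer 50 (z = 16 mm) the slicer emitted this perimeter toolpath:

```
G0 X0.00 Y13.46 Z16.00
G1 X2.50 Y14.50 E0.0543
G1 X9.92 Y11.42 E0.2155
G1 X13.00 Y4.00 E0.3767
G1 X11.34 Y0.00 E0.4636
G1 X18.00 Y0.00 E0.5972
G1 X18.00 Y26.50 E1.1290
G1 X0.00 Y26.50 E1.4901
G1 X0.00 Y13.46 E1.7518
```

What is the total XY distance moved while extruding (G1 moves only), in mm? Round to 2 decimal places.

87.31 mm

Sum the Euclidean lengths of each G1 segment: total = 87.31 mm.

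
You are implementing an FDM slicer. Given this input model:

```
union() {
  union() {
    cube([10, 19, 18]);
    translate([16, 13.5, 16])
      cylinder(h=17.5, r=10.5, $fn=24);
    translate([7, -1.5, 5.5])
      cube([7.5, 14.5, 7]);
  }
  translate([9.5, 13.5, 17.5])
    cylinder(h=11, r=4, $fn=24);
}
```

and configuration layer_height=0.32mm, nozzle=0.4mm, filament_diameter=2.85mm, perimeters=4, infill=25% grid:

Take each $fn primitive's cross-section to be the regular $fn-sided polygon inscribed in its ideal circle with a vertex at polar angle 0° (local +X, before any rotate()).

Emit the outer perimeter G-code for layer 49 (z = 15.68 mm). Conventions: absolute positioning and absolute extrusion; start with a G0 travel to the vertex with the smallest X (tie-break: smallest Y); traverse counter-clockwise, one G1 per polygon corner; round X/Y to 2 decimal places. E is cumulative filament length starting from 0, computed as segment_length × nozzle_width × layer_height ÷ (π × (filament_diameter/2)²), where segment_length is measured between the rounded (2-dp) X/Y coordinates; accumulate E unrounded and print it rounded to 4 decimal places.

At z = 15.68 mm: the cube is present — its section is the full 10×19 rectangle; the cylinder at (16, 13.5) is absent (z outside [16, 33.5]); the cube at (7, -1.5) is not intersected at this z (z outside [5.5, 12.5]); Merging all regions: only the 10×19 cube is present, so the union is just that shape — 1 connected region; the cylinder at (9.5, 13.5) does not reach this height (z outside [17.5, 28.5]); Combining (union): only that combined region is present, so the union is just that shape — 1 connected region. The outline is a single polygon with 4 vertices. Extrusion per mm of travel: 0.4 × 0.32 / (π × 1.425²) = 0.020065. Accumulating E over each segment gives final E = 1.1637.

G0 X0.00 Y0.00 Z15.68
G1 X10.00 Y0.00 E0.2006
G1 X10.00 Y19.00 E0.5819
G1 X0.00 Y19.00 E0.7825
G1 X0.00 Y0.00 E1.1637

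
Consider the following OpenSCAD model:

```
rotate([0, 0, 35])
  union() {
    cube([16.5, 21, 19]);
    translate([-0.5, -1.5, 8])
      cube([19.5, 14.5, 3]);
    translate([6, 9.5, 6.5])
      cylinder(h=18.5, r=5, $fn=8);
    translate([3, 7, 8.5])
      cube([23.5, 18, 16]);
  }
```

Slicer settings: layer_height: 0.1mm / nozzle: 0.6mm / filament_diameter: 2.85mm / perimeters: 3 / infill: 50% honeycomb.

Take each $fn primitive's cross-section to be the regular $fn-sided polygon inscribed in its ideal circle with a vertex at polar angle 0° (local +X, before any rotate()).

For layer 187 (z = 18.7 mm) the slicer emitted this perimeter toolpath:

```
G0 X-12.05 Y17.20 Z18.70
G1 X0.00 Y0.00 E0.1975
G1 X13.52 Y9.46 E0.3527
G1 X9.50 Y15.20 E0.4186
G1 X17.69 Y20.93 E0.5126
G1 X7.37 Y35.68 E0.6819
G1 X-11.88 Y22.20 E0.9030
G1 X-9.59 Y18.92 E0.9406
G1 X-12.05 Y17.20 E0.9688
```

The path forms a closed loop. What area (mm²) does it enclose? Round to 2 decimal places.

Apply the shoelace formula to the sequence of (X, Y) vertices; enclosed area = 580.58 mm².

580.58 mm²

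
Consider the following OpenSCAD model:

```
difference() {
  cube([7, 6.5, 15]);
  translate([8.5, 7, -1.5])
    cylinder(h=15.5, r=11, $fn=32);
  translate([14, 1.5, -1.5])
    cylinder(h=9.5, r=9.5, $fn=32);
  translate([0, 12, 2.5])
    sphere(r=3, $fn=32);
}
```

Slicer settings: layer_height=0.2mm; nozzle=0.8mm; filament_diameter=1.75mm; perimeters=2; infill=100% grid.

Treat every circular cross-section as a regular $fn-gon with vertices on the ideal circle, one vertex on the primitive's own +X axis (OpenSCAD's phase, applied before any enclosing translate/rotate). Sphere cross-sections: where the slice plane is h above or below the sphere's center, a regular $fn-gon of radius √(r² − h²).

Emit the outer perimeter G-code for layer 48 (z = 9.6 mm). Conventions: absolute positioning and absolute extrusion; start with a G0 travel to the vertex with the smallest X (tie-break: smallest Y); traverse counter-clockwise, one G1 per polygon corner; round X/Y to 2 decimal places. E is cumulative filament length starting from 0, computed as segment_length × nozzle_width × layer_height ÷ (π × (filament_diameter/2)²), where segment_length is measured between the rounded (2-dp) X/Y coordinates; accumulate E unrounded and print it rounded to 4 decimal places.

At z = 9.6 mm: the cube (footprint 7×6.5) is included at this height; the cylinder at (8.5, 7): section is a regular 32-gon, circumradius r=11; the cylinder at (14, 1.5) is absent (z outside [-1.5, 8]); the sphere at (0, 12) is not intersected at this z (|z−center|=7.100 > r=3); Taking the first minus the rest: starting from the 7×6.5 cube, the r=11 cylinder at (8.5, 7) partially overlaps it — only the 45.50 mm² overlap (of its 377.69 mm²) is removed, clipping the outline — 1 connected region. The outline is a single polygon with 3 vertices. Extrusion per mm of travel: 0.8 × 0.2 / (π × 0.875²) = 0.066520. Accumulating E over each segment gives final E = 0.0205.

G0 X0.00 Y0.00 Z9.60
G1 X0.08 Y0.00 E0.0053
G1 X0.00 Y0.10 E0.0138
G1 X0.00 Y0.00 E0.0205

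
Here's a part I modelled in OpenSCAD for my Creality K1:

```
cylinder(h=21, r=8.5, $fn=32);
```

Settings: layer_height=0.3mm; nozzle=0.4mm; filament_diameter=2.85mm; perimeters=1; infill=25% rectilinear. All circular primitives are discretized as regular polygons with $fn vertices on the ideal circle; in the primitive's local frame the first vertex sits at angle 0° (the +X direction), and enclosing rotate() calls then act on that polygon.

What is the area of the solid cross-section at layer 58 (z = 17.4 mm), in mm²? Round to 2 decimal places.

225.52 mm²

At z = 17.4 mm: the cylinder: section is a regular 32-gon, circumradius r=8.5 (area = (32/2)·8.500²·sin(360°/32) = 225.52 mm²). Overall, the cross-section is a single solid region. Net area = 225.52 mm².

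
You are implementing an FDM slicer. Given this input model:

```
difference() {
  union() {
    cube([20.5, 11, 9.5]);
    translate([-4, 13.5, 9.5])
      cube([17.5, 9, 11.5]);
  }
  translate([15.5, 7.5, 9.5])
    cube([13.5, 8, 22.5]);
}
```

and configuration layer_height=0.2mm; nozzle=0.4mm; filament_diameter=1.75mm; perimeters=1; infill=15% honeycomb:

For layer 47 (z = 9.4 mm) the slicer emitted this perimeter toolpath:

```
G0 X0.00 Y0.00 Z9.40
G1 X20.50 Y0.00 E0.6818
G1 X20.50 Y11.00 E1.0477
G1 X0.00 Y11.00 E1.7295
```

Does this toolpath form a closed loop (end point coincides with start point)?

no

Start point (G0): (0.00, 0.00). End point (last G1): the path does not return to the start — open.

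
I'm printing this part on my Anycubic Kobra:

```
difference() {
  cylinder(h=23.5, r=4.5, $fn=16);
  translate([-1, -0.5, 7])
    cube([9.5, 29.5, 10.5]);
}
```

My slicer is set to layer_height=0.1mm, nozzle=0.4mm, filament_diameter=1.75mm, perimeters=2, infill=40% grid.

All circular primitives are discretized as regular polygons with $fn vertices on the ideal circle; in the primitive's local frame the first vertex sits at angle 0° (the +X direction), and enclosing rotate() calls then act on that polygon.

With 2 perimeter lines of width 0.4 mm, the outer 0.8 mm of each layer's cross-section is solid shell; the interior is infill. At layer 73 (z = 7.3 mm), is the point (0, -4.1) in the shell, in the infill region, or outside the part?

shell

At z = 7.3 mm: the cylinder: section is a regular 16-gon, circumradius r=4.5; the cube at (-1, -0.5) (footprint 9.5×29.5) is included at this height; Subtracting the remaining from the first: starting from the r=4.5 cylinder, the 9.5×29.5 cube at (-1, -0.5) partially overlaps it — only the 22.62 mm² overlap (of its 280.25 mm²) is removed, clipping the outline — 1 connected region. Overall, the cross-section is a single solid region. The nearest boundary edge runs (1.72, -4.16)→(-0.00, -4.50); distance from the point to it = 0.39 mm. The point is inside the cross-section, 0.39 mm from the nearest boundary — within the 0.8 mm shell band (2 × 0.4).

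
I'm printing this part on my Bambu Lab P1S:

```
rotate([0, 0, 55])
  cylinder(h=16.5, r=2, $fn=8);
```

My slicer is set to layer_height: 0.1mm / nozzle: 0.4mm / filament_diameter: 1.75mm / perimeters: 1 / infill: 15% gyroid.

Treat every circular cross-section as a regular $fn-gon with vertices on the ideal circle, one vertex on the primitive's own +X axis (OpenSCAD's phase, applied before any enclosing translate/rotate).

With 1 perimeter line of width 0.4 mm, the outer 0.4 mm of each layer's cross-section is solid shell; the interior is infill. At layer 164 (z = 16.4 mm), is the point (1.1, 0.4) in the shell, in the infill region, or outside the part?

At z = 16.4 mm: the r=2 cylinder gives a regular 8-gon of circumradius 2 (constant along its height); (whole slice rotated 55° about Z — lengths, areas and connectivity unchanged). Overall, the cross-section is a single solid region. Undo the 55° rotation: the query point maps to (0.959, -0.672) in the un-rotated model frame. The nearest boundary edge runs (1.41, -1.41)→(2.00, 0.00); distance from the point to it = 0.71 mm. The point is inside the cross-section and 0.71 mm from the nearest boundary — more than the 0.4 mm shell width (1 × 0.4), so it's in the infill interior.

infill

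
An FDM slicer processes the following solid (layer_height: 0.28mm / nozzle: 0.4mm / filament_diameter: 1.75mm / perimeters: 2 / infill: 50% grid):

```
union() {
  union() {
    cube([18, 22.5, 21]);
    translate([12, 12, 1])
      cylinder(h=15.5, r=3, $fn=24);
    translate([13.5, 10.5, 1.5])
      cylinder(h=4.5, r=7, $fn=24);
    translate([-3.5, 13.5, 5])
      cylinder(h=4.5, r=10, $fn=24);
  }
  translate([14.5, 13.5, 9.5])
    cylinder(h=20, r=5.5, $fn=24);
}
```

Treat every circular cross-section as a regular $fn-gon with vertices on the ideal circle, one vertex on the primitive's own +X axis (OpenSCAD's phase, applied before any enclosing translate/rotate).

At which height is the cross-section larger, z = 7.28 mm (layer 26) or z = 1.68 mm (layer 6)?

Layer 26 (z = 7.28): the cube (footprint 18×22.5) is included at this height (area 405.00 mm²); the cylinder at (12, 12): section is a regular 24-gon, circumradius r=3 (area = (24/2)·3.000²·sin(360°/24) = 27.95 mm²); the cylinder at (13.5, 10.5) is absent (z outside [1.5, 6]); the cylinder at (-3.5, 13.5): section is a regular 24-gon, circumradius r=10 (area = (24/2)·10.000²·sin(360°/24) = 310.58 mm²); Merging all regions: the regions partially overlap — summed areas 743.54 mm² minus the doubly-counted overlap 115.00 mm² gives 628.54 mm² — area = 628.54 mm²; the cylinder at (14.5, 13.5) is absent (z outside [9.5, 29.5]); Taking the union: only the result so far is present, so the union is just that shape — area = 628.54 mm². So its area = 628.54 mm². Layer 6 (z = 1.68): the cube (footprint 18×22.5) is included at this height (area 405.00 mm²); the r=3 cylinder at (12, 12) gives a regular 24-gon of circumradius 3 (constant along its height) (area = (24/2)·3.000²·sin(360°/24) = 27.95 mm²); the r=7 cylinder at (13.5, 10.5) gives a regular 24-gon of circumradius 7 (constant along its height) (area = (24/2)·7.000²·sin(360°/24) = 152.19 mm²); the cylinder at (-3.5, 13.5) is not intersected at this z (z outside [5, 9.5]); Combining (union): the regions partially overlap — summed areas 585.14 mm² minus the doubly-counted overlap 161.98 mm² gives 423.15 mm² — area = 423.15 mm²; the cylinder at (14.5, 13.5) is not intersected at this z (z outside [9.5, 29.5]); Taking the union: only the result so far is present, so the union is just that shape — area = 423.15 mm². So its area = 423.15 mm². Layer 26 is larger (628.54 vs 423.15 mm²).

layer 26 (z = 7.28 mm)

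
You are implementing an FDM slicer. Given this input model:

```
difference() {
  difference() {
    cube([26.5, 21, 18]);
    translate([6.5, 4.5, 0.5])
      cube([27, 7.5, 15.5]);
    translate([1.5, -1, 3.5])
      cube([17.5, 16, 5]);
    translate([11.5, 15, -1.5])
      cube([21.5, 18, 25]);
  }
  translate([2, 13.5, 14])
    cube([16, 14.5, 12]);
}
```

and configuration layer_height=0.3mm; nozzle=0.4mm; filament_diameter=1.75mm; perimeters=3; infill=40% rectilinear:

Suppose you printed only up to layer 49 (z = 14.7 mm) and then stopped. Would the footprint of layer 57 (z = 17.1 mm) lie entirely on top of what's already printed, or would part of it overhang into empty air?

part overhangs

Compare the two slices. At z = 14.7: the cube (footprint 26.5×21) is included at this height (area 556.50 mm²); the cube at (6.5, 4.5) is present — its section is the full 27×7.5 rectangle (area 202.50 mm²); the cube at (1.5, -1) does not reach this height (z outside [3.5, 8.5]); the cube at (11.5, 15) is present — its section is the full 21.5×18 rectangle (area 387.00 mm²); Subtracting the remaining from the first: starting from the 26.5×21 cube (556.50 mm²), the 27×7.5 cube at (6.5, 4.5) partially overlaps it — only the 150.00 mm² overlap (of its 202.50 mm²) is removed, clipping the outline; the 21.5×18 cube at (11.5, 15) partially overlaps it — only the 90.00 mm² overlap (of its 387.00 mm²) is removed, clipping the outline — area = 316.50 mm²; the cube at (2, 13.5) (footprint 16×14.5) is included at this height (area 232.00 mm²); Taking the first minus the rest: starting from the result so far (316.50 mm²), the 16×14.5 cube at (2, 13.5) partially overlaps it — only the 81.00 mm² overlap (of its 232.00 mm²) is removed, clipping the outline — area = 235.50 mm². At z = 17.1: the cube (footprint 26.5×21) is included at this height (area 556.50 mm²); the cube at (6.5, 4.5) is not intersected at this z (z outside [0.5, 16]); the cube at (1.5, -1) is not intersected at this z (z outside [3.5, 8.5]); the 21.5×18 cube at (11.5, 15) contributes its full rectangle (area 387.00 mm²); Taking the first minus the rest: starting from the 26.5×21 cube (556.50 mm²), the 21.5×18 cube at (11.5, 15) partially overlaps it — only the 90.00 mm² overlap (of its 387.00 mm²) is removed, clipping the outline — area = 466.50 mm²; the cube at (2, 13.5) (footprint 16×14.5) is included at this height (area 232.00 mm²); Taking the first minus the rest: starting from the result so far (466.50 mm²), the 16×14.5 cube at (2, 13.5) partially overlaps it — only the 81.00 mm² overlap (of its 232.00 mm²) is removed, clipping the outline — area = 385.50 mm². Checking containment: at z = 17.1 the cross-section extends beyond the z = 14.7 cross-section by about 150.00 mm².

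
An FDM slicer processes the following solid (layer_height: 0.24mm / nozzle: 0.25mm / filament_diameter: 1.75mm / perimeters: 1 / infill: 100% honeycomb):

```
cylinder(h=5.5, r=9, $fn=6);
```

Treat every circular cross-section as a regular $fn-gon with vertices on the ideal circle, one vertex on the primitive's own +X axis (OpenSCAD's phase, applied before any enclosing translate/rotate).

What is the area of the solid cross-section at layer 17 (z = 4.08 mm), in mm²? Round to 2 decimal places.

210.44 mm²

At z = 4.08 mm: the r=9 cylinder gives a regular 6-gon of circumradius 9 (constant along its height) (area = (6/2)·9.000²·sin(360°/6) = 210.44 mm²). Overall, the cross-section is a single solid region. Net area = 210.44 mm².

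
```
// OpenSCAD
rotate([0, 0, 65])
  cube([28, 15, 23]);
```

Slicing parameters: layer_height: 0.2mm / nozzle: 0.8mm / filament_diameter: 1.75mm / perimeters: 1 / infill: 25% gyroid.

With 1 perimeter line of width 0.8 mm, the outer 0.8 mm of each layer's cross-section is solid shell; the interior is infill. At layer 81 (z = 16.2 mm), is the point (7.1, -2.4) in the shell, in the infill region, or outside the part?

outside

At z = 16.2 mm: the 28×15 cube contributes its full rectangle; (rotated 65° about Z; rotation is an isometry so areas/perimeters/island counts are preserved). Overall, the cross-section is a single solid region. Undo the 65° rotation: the query point maps to (0.825, -7.449) in the un-rotated model frame. The nearest boundary edge runs (0.00, 0.00)→(28.00, 0.00); distance from the point to it = 7.45 mm. The point is not inside any of the regions above, so it lies outside the cross-section (7.45 mm from the nearest boundary).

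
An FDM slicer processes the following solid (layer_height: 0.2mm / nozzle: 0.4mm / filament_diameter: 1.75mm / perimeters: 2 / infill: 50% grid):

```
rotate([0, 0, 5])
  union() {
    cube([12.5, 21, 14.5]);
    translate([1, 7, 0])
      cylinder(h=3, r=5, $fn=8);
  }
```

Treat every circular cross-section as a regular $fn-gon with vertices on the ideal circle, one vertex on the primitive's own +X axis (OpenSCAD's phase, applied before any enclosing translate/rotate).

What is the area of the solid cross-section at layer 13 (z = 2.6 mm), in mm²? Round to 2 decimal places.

288.27 mm²

At z = 2.6 mm: the 12.5×21 cube contributes its full rectangle (area 262.50 mm²); the r=5 cylinder at (1, 7) gives a regular 8-gon of circumradius 5 (constant along its height) (area = (8/2)·5.000²·sin(360°/8) = 70.71 mm²); Merging all regions: the regions partially overlap — summed areas 333.21 mm² minus the doubly-counted overlap 44.94 mm² gives 288.27 mm² — area = 288.27 mm²; (whole slice rotated 5° about Z — lengths, areas and connectivity unchanged). Overall, the cross-section is a single solid region. Net area = 288.27 mm².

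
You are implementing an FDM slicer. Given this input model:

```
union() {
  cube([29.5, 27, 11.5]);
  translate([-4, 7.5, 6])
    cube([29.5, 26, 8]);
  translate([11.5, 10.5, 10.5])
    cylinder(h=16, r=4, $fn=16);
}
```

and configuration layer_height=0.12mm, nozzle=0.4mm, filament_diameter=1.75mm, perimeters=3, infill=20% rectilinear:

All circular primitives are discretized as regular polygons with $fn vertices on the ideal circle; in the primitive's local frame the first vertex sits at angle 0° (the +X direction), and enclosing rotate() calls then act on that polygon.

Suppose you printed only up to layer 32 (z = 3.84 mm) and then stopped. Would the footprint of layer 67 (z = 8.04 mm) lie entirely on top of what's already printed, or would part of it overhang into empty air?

part overhangs

Compare the two slices. At z = 3.84: the cube is present — its section is the full 29.5×27 rectangle (area 796.50 mm²); the cube at (-4, 7.5) does not reach this height (z outside [6, 14]); the cylinder at (11.5, 10.5) is absent (z outside [10.5, 26.5]); Taking the union: only the 29.5×27 cube is present, so the union is just that shape — area = 796.50 mm². At z = 8.04: the cube is present — its section is the full 29.5×27 rectangle (area 796.50 mm²); the cube at (-4, 7.5) is present — its section is the full 29.5×26 rectangle (area 767.00 mm²); the cylinder at (11.5, 10.5) does not reach this height (z outside [10.5, 26.5]); Taking the union: the regions partially overlap — summed areas 1563.50 mm² minus the doubly-counted overlap 497.25 mm² gives 1066.25 mm² — area = 1066.25 mm². Checking containment: at z = 8.04 the cross-section extends beyond the z = 3.84 cross-section by about 269.75 mm².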